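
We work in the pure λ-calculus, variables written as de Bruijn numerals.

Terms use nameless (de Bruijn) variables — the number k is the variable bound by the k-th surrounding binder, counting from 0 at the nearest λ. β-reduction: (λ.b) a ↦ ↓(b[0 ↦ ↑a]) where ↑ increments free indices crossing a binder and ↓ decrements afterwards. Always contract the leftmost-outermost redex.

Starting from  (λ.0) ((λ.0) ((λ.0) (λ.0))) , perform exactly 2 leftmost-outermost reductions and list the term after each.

  start: (λ.0) ((λ.0) ((λ.0) (λ.0)))
  →1  (λ.0) ((λ.0) (λ.0))
  →2  (λ.0) (λ.0)

Answer: after 2 steps: (λ.0) (λ.0)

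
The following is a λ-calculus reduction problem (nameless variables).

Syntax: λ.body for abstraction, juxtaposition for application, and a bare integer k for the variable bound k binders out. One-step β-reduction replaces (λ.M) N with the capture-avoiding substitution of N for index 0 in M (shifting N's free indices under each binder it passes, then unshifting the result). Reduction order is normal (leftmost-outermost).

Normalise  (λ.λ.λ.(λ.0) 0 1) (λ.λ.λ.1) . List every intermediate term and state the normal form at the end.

  start: (λ.λ.λ.(λ.0) 0 1) (λ.λ.λ.1)
  step 1: λ.λ.(λ.0) 0 1
  step 2: λ.λ.0 1

Answer: normal form = λ.λ.0 1  (in 2 steps)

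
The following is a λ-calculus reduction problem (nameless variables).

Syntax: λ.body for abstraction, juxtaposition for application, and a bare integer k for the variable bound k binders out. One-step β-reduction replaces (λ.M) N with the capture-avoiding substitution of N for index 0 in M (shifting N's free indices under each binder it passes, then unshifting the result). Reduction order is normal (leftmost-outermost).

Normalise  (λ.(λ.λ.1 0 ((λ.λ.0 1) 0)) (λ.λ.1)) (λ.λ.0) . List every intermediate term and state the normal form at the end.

  start: (λ.(λ.λ.1 0 ((λ.λ.0 1) 0)) (λ.λ.1)) (λ.λ.0)
  →1  (λ.λ.1 0 ((λ.λ.0 1) 0)) (λ.λ.1)
  →2  λ.(λ.λ.1) 0 ((λ.λ.0 1) 0)
  →3  λ.(λ.1) ((λ.λ.0 1) 0)
  →4  λ.0

Answer: normal form = λ.0  (in 4 steps)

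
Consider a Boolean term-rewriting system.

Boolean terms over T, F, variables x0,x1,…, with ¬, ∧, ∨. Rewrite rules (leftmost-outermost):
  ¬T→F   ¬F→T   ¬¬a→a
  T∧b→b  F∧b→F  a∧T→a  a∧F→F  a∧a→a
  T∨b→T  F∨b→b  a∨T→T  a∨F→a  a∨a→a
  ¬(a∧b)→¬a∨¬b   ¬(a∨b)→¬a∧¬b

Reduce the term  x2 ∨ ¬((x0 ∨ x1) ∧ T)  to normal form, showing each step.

Answer: normal form = x2 ∨ (¬x0 ∧ ¬x1)  (in 4 steps)

Reduction:
  start: x2 ∨ ¬((x0 ∨ x1) ∧ T)
  [1] x2 ∨ (¬(x0 ∨ x1) ∨ ¬T)
  [2] x2 ∨ ((¬x0 ∧ ¬x1) ∨ ¬T)
  [3] x2 ∨ ((¬x0 ∧ ¬x1) ∨ F)
  [4] x2 ∨ (¬x0 ∧ ¬x1)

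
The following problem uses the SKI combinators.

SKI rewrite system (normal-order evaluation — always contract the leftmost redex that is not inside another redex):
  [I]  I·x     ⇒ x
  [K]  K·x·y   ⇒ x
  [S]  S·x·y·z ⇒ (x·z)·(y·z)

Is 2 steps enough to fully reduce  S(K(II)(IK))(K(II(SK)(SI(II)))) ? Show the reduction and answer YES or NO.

Answer: NO — after 2 steps the term is SI(K(II(SK)(SI(II)))), not yet normal

Working:
  start: S(K(II)(IK))(K(II(SK)(SI(II))))
  [1] S(II)(K(II(SK)(SI(II))))
  [2] SI(K(II(SK)(SI(II))))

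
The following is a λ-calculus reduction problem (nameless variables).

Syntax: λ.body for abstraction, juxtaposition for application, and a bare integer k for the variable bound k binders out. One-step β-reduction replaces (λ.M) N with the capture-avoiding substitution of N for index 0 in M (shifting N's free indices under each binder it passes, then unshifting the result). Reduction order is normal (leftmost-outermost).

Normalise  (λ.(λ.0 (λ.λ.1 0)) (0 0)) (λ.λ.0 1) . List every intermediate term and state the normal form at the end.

Answer: normal form = λ.λ.0 1  (in 6 steps)

Working:
  start: (λ.(λ.0 (λ.λ.1 0)) (0 0)) (λ.λ.0 1)
  [1] (λ.0 (λ.λ.1 0)) ((λ.λ.0 1) (λ.λ.0 1))
  [2] (λ.λ.0 1) (λ.λ.0 1) (λ.λ.1 0)
  [3] (λ.0 (λ.λ.0 1)) (λ.λ.1 0)
  [4] (λ.λ.1 0) (λ.λ.0 1)
  [5] λ.(λ.λ.0 1) 0
  [6] λ.λ.0 1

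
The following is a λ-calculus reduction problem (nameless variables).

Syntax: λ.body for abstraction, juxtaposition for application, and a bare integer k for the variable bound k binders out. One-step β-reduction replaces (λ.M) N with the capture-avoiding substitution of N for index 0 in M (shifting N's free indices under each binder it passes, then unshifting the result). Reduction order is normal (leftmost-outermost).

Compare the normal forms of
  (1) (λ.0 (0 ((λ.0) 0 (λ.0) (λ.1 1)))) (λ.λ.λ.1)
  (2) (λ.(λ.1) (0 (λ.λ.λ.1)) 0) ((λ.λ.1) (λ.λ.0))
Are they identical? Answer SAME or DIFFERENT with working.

Answer: DIFFERENT — A ⇓ λ.λ.1, B ⇓ λ.λ.0

Derivation:
Term A:
  start: (λ.0 (0 ((λ.0) 0 (λ.0) (λ.1 1)))) (λ.λ.λ.1)
  →1  (λ.λ.λ.1) ((λ.λ.λ.1) ((λ.0) (λ.λ.λ.1) (λ.0) (λ.(λ.λ.λ.1) (λ.λ.λ.1))))
  →2  λ.λ.1

Term B:
  start: (λ.(λ.1) (0 (λ.λ.λ.1)) 0) ((λ.λ.1) (λ.λ.0))
  →1  (λ.(λ.λ.1) (λ.λ.0)) ((λ.λ.1) (λ.λ.0) (λ.λ.λ.1)) ((λ.λ.1) (λ.λ.0))
  →2  (λ.λ.1) (λ.λ.0) ((λ.λ.1) (λ.λ.0))
  →3  (λ.λ.λ.0) ((λ.λ.1) (λ.λ.0))
  →4  λ.λ.0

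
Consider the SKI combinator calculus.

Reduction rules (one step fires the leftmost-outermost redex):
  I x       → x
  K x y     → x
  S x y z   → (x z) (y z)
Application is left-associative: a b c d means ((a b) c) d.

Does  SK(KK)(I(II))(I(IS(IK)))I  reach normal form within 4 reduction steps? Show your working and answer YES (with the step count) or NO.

  start: SK(KK)(I(II))(I(IS(IK)))I
  step 1: K(I(II))(KK(I(II)))(I(IS(IK)))I
  step 2: I(II)(I(IS(IK)))I
  step 3: II(I(IS(IK)))I
  step 4: I(I(IS(IK)))I

Answer: NO — after 4 steps the term is I(I(IS(IK)))I, not yet normal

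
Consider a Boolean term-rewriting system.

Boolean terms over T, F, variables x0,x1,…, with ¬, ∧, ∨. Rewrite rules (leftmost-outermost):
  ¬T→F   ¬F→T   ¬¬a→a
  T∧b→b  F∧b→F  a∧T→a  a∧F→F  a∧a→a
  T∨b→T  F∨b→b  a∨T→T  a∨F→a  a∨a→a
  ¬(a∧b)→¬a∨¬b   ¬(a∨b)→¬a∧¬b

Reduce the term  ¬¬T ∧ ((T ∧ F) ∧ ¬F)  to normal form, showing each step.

  start: ¬¬T ∧ ((T ∧ F) ∧ ¬F)
  step 1: T ∧ ((T ∧ F) ∧ ¬F)
  step 2: (T ∧ F) ∧ ¬F
  step 3: F ∧ ¬F
  step 4: F

Answer: normal form = F  (in 4 steps)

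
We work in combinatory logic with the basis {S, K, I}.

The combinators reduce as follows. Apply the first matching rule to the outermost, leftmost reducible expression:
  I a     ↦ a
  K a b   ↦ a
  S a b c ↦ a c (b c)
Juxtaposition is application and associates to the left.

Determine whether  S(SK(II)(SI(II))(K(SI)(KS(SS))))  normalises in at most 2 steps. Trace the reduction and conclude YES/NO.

Answer: NO — after 2 steps the term is S(SI(II)(K(SI)(KS(SS)))), not yet normal

Working:
  start: S(SK(II)(SI(II))(K(SI)(KS(SS))))
  step 1: S(K(SI(II))(II(SI(II)))(K(SI)(KS(SS))))
  step 2: S(SI(II)(K(SI)(KS(SS))))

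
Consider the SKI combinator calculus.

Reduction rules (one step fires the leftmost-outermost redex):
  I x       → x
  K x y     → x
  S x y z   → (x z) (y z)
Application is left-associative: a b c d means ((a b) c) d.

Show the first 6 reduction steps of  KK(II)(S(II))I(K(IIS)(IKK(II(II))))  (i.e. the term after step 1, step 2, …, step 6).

  start: KK(II)(S(II))I(K(IIS)(IKK(II(II))))
  [1] K(S(II))I(K(IIS)(IKK(II(II))))
  [2] S(II)(K(IIS)(IKK(II(II))))
  [3] SI(K(IIS)(IKK(II(II))))
  [4] SI(IIS)
  [5] SI(IS)
  [6] SIS

Answer: after 6 steps: SIS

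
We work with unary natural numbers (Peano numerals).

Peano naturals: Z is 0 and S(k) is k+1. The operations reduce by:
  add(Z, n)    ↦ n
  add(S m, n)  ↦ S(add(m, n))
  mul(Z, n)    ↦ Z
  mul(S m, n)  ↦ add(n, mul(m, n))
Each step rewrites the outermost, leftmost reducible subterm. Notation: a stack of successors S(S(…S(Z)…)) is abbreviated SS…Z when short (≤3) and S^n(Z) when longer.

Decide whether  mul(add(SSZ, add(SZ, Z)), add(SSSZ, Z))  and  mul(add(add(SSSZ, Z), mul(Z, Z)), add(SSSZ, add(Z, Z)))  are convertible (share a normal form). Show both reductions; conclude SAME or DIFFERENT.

Answer: SAME — A ⇓ S^9(Z), B ⇓ S^9(Z)

Derivation:
Term A:
  start: mul(add(SSZ, add(SZ, Z)), add(SSSZ, Z))
  →1  mul(S(add(SZ, add(SZ, Z))), add(SSSZ, Z))
  →2  add(add(SSSZ, Z), mul(add(SZ, add(SZ, Z)), add(SSSZ, Z)))
  →3  add(S(add(SSZ, Z)), mul(add(SZ, add(SZ, Z)), add(SSSZ, Z)))
  →4  S(add(add(SSZ, Z), mul(add(SZ, add(SZ, Z)), add(SSSZ, Z))))
  →5  S(add(S(add(SZ, Z)), mul(add(SZ, add(SZ, Z)), add(SSSZ, Z))))
  →6  S(S(add(add(SZ, Z), mul(add(SZ, add(SZ, Z)), add(SSSZ, Z)))))
  →7  S(S(add(S(add(Z, Z)), mul(add(SZ, add(SZ, Z)), add(SSSZ, Z)))))
  →8  S(S(S(add(add(Z, Z), mul(add(SZ, add(SZ, Z)), add(SSSZ, Z))))))
  →9  S(S(S(add(Z, mul(add(SZ, add(SZ, Z)), add(SSSZ, Z))))))
  →10  S(S(S(mul(add(SZ, add(SZ, Z)), add(SSSZ, Z)))))
  →11  S(S(S(mul(S(add(Z, add(SZ, Z))), add(SSSZ, Z)))))
  →12  S(S(S(add(add(SSSZ, Z), mul(add(Z, add(SZ, Z)), add(SSSZ, Z))))))
  →13  S(S(S(add(S(add(SSZ, Z)), mul(add(Z, add(SZ, Z)), add(SSSZ, Z))))))
  →14  S(S(S(S(add(add(SSZ, Z), mul(add(Z, add(SZ, Z)), add(SSSZ, Z)))))))
  →15  S(S(S(S(add(S(add(SZ, Z)), mul(add(Z, add(SZ, Z)), add(SSSZ, Z)))))))
  →16  S(S(S(S(S(add(add(SZ, Z), mul(add(Z, add(SZ, Z)), add(SSSZ, Z))))))))
  →17  S(S(S(S(S(add(S(add(Z, Z)), mul(add(Z, add(SZ, Z)), add(SSSZ, Z))))))))
  →18  S(S(S(S(S(S(add(add(Z, Z), mul(add(Z, add(SZ, Z)), add(SSSZ, Z)))))))))
  →19  S(S(S(S(S(S(add(Z, mul(add(Z, add(SZ, Z)), add(SSSZ, Z)))))))))
  →20  S(S(S(S(S(S(mul(add(Z, add(SZ, Z)), add(SSSZ, Z))))))))
  →21  S(S(S(S(S(S(mul(add(SZ, Z), add(SSSZ, Z))))))))
  →22  S(S(S(S(S(S(mul(S(add(Z, Z)), add(SSSZ, Z))))))))
  →23  S(S(S(S(S(S(add(add(SSSZ, Z), mul(add(Z, Z), add(SSSZ, Z)))))))))
  →24  S(S(S(S(S(S(add(S(add(SSZ, Z)), mul(add(Z, Z), add(SSSZ, Z)))))))))
  →25  S(S(S(S(S(S(S(add(add(SSZ, Z), mul(add(Z, Z), add(SSSZ, Z))))))))))
  →26  S(S(S(S(S(S(S(add(S(add(SZ, Z)), mul(add(Z, Z), add(SSSZ, Z))))))))))
  →27  S(S(S(S(S(S(S(S(add(add(SZ, Z), mul(add(Z, Z), add(SSSZ, Z)))))))))))
  →28  S(S(S(S(S(S(S(S(add(S(add(Z, Z)), mul(add(Z, Z), add(SSSZ, Z)))))))))))
  →29  S(S(S(S(S(S(S(S(S(add(add(Z, Z), mul(add(Z, Z), add(SSSZ, Z))))))))))))
  →30  S(S(S(S(S(S(S(S(S(add(Z, mul(add(Z, Z), add(SSSZ, Z))))))))))))
  →31  S(S(S(S(S(S(S(S(S(mul(add(Z, Z), add(SSSZ, Z)))))))))))
  →32  S(S(S(S(S(S(S(S(S(mul(Z, add(SSSZ, Z)))))))))))
  →33  S^9(Z)

Term B:
  start: mul(add(add(SSSZ, Z), mul(Z, Z)), add(SSSZ, add(Z, Z)))
  →1  mul(add(S(add(SSZ, Z)), mul(Z, Z)), add(SSSZ, add(Z, Z)))
  →2  mul(S(add(add(SSZ, Z), mul(Z, Z))), add(SSSZ, add(Z, Z)))
  →3  add(add(SSSZ, add(Z, Z)), mul(add(add(SSZ, Z), mul(Z, Z)), add(SSSZ, add(Z, Z))))
  →4  add(S(add(SSZ, add(Z, Z))), mul(add(add(SSZ, Z), mul(Z, Z)), add(SSSZ, add(Z, Z))))
  →5  S(add(add(SSZ, add(Z, Z)), mul(add(add(SSZ, Z), mul(Z, Z)), add(SSSZ, add(Z, Z)))))
  →6  S(add(S(add(SZ, add(Z, Z))), mul(add(add(SSZ, Z), mul(Z, Z)), add(SSSZ, add(Z, Z)))))
  →7  S(S(add(add(SZ, add(Z, Z)), mul(add(add(SSZ, Z), mul(Z, Z)), add(SSSZ, add(Z, Z))))))
  →8  S(S(add(S(add(Z, add(Z, Z))), mul(add(add(SSZ, Z), mul(Z, Z)), add(SSSZ, add(Z, Z))))))
  →9  S(S(S(add(add(Z, add(Z, Z)), mul(add(add(SSZ, Z), mul(Z, Z)), add(SSSZ, add(Z, Z)))))))
  →10  S(S(S(add(add(Z, Z), mul(add(add(SSZ, Z), mul(Z, Z)), add(SSSZ, add(Z, Z)))))))
  →11  S(S(S(add(Z, mul(add(add(SSZ, Z), mul(Z, Z)), add(SSSZ, add(Z, Z)))))))
  →12  S(S(S(mul(add(add(SSZ, Z), mul(Z, Z)), add(SSSZ, add(Z, Z))))))
  →13  S(S(S(mul(add(S(add(SZ, Z)), mul(Z, Z)), add(SSSZ, add(Z, Z))))))
  →14  S(S(S(mul(S(add(add(SZ, Z), mul(Z, Z))), add(SSSZ, add(Z, Z))))))
  →15  S(S(S(add(add(SSSZ, add(Z, Z)), mul(add(add(SZ, Z), mul(Z, Z)), add(SSSZ, add(Z, Z)))))))
  →16  S(S(S(add(S(add(SSZ, add(Z, Z))), mul(add(add(SZ, Z), mul(Z, Z)), add(SSSZ, add(Z, Z)))))))
  →17  S(S(S(S(add(add(SSZ, add(Z, Z)), mul(add(add(SZ, Z), mul(Z, Z)), add(SSSZ, add(Z, Z))))))))
  →18  S(S(S(S(add(S(add(SZ, add(Z, Z))), mul(add(add(SZ, Z), mul(Z, Z)), add(SSSZ, add(Z, Z))))))))
  →19  S(S(S(S(S(add(add(SZ, add(Z, Z)), mul(add(add(SZ, Z), mul(Z, Z)), add(SSSZ, add(Z, Z)))))))))
  →20  S(S(S(S(S(add(S(add(Z, add(Z, Z))), mul(add(add(SZ, Z), mul(Z, Z)), add(SSSZ, add(Z, Z)))))))))
  →21  S(S(S(S(S(S(add(add(Z, add(Z, Z)), mul(add(add(SZ, Z), mul(Z, Z)), add(SSSZ, add(Z, Z))))))))))
  →22  S(S(S(S(S(S(add(add(Z, Z), mul(add(add(SZ, Z), mul(Z, Z)), add(SSSZ, add(Z, Z))))))))))
  →23  S(S(S(S(S(S(add(Z, mul(add(add(SZ, Z), mul(Z, Z)), add(SSSZ, add(Z, Z))))))))))
  →24  S(S(S(S(S(S(mul(add(add(SZ, Z), mul(Z, Z)), add(SSSZ, add(Z, Z)))))))))
  →25  S(S(S(S(S(S(mul(add(S(add(Z, Z)), mul(Z, Z)), add(SSSZ, add(Z, Z)))))))))
  →26  S(S(S(S(S(S(mul(S(add(add(Z, Z), mul(Z, Z))), add(SSSZ, add(Z, Z)))))))))
  →27  S(S(S(S(S(S(add(add(SSSZ, add(Z, Z)), mul(add(add(Z, Z), mul(Z, Z)), add(SSSZ, add(Z, Z))))))))))
  →28  S(S(S(S(S(S(add(S(add(SSZ, add(Z, Z))), mul(add(add(Z, Z), mul(Z, Z)), add(SSSZ, add(Z, Z))))))))))
  →29  S(S(S(S(S(S(S(add(add(SSZ, add(Z, Z)), mul(add(add(Z, Z), mul(Z, Z)), add(SSSZ, add(Z, Z)))))))))))
  →30  S(S(S(S(S(S(S(add(S(add(SZ, add(Z, Z))), mul(add(add(Z, Z), mul(Z, Z)), add(SSSZ, add(Z, Z)))))))))))
  →31  S(S(S(S(S(S(S(S(add(add(SZ, add(Z, Z)), mul(add(add(Z, Z), mul(Z, Z)), add(SSSZ, add(Z, Z))))))))))))
  →32  S(S(S(S(S(S(S(S(add(S(add(Z, add(Z, Z))), mul(add(add(Z, Z), mul(Z, Z)), add(SSSZ, add(Z, Z))))))))))))
  →33  S(S(S(S(S(S(S(S(S(add(add(Z, add(Z, Z)), mul(add(add(Z, Z), mul(Z, Z)), add(SSSZ, add(Z, Z)))))))))))))
  →34  S(S(S(S(S(S(S(S(S(add(add(Z, Z), mul(add(add(Z, Z), mul(Z, Z)), add(SSSZ, add(Z, Z)))))))))))))
  →35  S(S(S(S(S(S(S(S(S(add(Z, mul(add(add(Z, Z), mul(Z, Z)), add(SSSZ, add(Z, Z)))))))))))))
  →36  S(S(S(S(S(S(S(S(S(mul(add(add(Z, Z), mul(Z, Z)), add(SSSZ, add(Z, Z))))))))))))
  →37  S(S(S(S(S(S(S(S(S(mul(add(Z, mul(Z, Z)), add(SSSZ, add(Z, Z))))))))))))
  →38  S(S(S(S(S(S(S(S(S(mul(mul(Z, Z), add(SSSZ, add(Z, Z))))))))))))
  →39  S(S(S(S(S(S(S(S(S(mul(Z, add(SSSZ, add(Z, Z))))))))))))
  →40  S^9(Z)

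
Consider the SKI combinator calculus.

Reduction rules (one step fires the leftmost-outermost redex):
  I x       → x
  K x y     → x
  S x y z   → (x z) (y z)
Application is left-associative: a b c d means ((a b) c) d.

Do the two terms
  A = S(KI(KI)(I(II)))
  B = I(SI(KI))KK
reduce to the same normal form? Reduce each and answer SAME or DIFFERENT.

Answer: DIFFERENT — A ⇓ SI, B ⇓ I

Working:
Term A:
  start: S(KI(KI)(I(II)))
  step 1: S(I(I(II)))
  step 2: S(I(II))
  step 3: S(II)
  step 4: SI

Term B:
  start: I(SI(KI))KK
  step 1: SI(KI)KK
  step 2: IK(KIK)K
  step 3: K(KIK)K
  step 4: KIK
  step 5: I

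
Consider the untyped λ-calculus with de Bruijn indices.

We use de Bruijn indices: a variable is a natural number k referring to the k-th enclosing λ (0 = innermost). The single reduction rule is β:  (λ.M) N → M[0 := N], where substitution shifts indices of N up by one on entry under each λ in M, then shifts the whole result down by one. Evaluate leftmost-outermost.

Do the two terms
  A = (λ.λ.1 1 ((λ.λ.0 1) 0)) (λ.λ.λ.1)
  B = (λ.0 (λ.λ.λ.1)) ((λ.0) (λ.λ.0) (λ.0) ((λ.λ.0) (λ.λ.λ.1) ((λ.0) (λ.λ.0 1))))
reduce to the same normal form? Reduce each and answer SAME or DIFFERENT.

Answer: DIFFERENT — A ⇓ λ.λ.λ.0 2, B ⇓ λ.0 (λ.λ.λ.1)

Working:
Term A:
  start: (λ.λ.1 1 ((λ.λ.0 1) 0)) (λ.λ.λ.1)
  step 1: λ.(λ.λ.λ.1) (λ.λ.λ.1) ((λ.λ.0 1) 0)
  step 2: λ.(λ.λ.1) ((λ.λ.0 1) 0)
  step 3: λ.λ.(λ.λ.0 1) 1
  step 4: λ.λ.λ.0 2

Term B:
  start: (λ.0 (λ.λ.λ.1)) ((λ.0) (λ.λ.0) (λ.0) ((λ.λ.0) (λ.λ.λ.1) ((λ.0) (λ.λ.0 1))))
  step 1: (λ.0) (λ.λ.0) (λ.0) ((λ.λ.0) (λ.λ.λ.1) ((λ.0) (λ.λ.0 1))) (λ.λ.λ.1)
  step 2: (λ.λ.0) (λ.0) ((λ.λ.0) (λ.λ.λ.1) ((λ.0) (λ.λ.0 1))) (λ.λ.λ.1)
  step 3: (λ.0) ((λ.λ.0) (λ.λ.λ.1) ((λ.0) (λ.λ.0 1))) (λ.λ.λ.1)
  step 4: (λ.λ.0) (λ.λ.λ.1) ((λ.0) (λ.λ.0 1)) (λ.λ.λ.1)
  step 5: (λ.0) ((λ.0) (λ.λ.0 1)) (λ.λ.λ.1)
  step 6: (λ.0) (λ.λ.0 1) (λ.λ.λ.1)
  step 7: (λ.λ.0 1) (λ.λ.λ.1)
  step 8: λ.0 (λ.λ.λ.1)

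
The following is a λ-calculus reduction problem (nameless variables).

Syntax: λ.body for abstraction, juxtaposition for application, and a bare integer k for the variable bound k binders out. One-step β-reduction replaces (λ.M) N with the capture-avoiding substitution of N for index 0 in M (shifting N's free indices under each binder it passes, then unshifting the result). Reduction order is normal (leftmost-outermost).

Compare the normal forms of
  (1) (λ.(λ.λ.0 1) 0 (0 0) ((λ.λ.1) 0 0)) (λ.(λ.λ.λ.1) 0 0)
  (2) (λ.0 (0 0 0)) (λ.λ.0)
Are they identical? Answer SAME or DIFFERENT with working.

Term A:
  start: (λ.(λ.λ.0 1) 0 (0 0) ((λ.λ.1) 0 0)) (λ.(λ.λ.λ.1) 0 0)
  [1] (λ.λ.0 1) (λ.(λ.λ.λ.1) 0 0) ((λ.(λ.λ.λ.1) 0 0) (λ.(λ.λ.λ.1) 0 0)) ((λ.λ.1) (λ.(λ.λ.λ.1) 0 0) (λ.(λ.λ.λ.1) 0 0))
  [2] (λ.0 (λ.(λ.λ.λ.1) 0 0)) ((λ.(λ.λ.λ.1) 0 0) (λ.(λ.λ.λ.1) 0 0)) ((λ.λ.1) (λ.(λ.λ.λ.1) 0 0) (λ.(λ.λ.λ.1) 0 0))
  [3] (λ.(λ.λ.λ.1) 0 0) (λ.(λ.λ.λ.1) 0 0) (λ.(λ.λ.λ.1) 0 0) ((λ.λ.1) (λ.(λ.λ.λ.1) 0 0) (λ.(λ.λ.λ.1) 0 0))
  [4] (λ.λ.λ.1) (λ.(λ.λ.λ.1) 0 0) (λ.(λ.λ.λ.1) 0 0) (λ.(λ.λ.λ.1) 0 0) ((λ.λ.1) (λ.(λ.λ.λ.1) 0 0) (λ.(λ.λ.λ.1) 0 0))
  [5] (λ.λ.1) (λ.(λ.λ.λ.1) 0 0) (λ.(λ.λ.λ.1) 0 0) ((λ.λ.1) (λ.(λ.λ.λ.1) 0 0) (λ.(λ.λ.λ.1) 0 0))
  [6] (λ.λ.(λ.λ.λ.1) 0 0) (λ.(λ.λ.λ.1) 0 0) ((λ.λ.1) (λ.(λ.λ.λ.1) 0 0) (λ.(λ.λ.λ.1) 0 0))
  [7] (λ.(λ.λ.λ.1) 0 0) ((λ.λ.1) (λ.(λ.λ.λ.1) 0 0) (λ.(λ.λ.λ.1) 0 0))
  [8] (λ.λ.λ.1) ((λ.λ.1) (λ.(λ.λ.λ.1) 0 0) (λ.(λ.λ.λ.1) 0 0)) ((λ.λ.1) (λ.(λ.λ.λ.1) 0 0) (λ.(λ.λ.λ.1) 0 0))
  [9] (λ.λ.1) ((λ.λ.1) (λ.(λ.λ.λ.1) 0 0) (λ.(λ.λ.λ.1) 0 0))
  [10] λ.(λ.λ.1) (λ.(λ.λ.λ.1) 0 0) (λ.(λ.λ.λ.1) 0 0)
  [11] λ.(λ.λ.(λ.λ.λ.1) 0 0) (λ.(λ.λ.λ.1) 0 0)
  [12] λ.λ.(λ.λ.λ.1) 0 0
  [13] λ.λ.(λ.λ.1) 0
  [14] λ.λ.λ.1

Term B:
  start: (λ.0 (0 0 0)) (λ.λ.0)
  [1] (λ.λ.0) ((λ.λ.0) (λ.λ.0) (λ.λ.0))
  [2] λ.0

Answer: DIFFERENT — A ⇓ λ.λ.λ.1, B ⇓ λ.0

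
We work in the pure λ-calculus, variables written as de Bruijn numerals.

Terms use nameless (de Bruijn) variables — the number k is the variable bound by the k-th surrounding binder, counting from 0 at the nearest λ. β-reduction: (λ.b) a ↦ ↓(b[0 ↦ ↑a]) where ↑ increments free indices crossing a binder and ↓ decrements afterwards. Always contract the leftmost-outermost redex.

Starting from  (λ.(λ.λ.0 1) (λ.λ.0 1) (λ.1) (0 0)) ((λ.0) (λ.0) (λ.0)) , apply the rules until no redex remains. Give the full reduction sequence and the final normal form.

  start: (λ.(λ.λ.0 1) (λ.λ.0 1) (λ.1) (0 0)) ((λ.0) (λ.0) (λ.0))
  [1] (λ.λ.0 1) (λ.λ.0 1) (λ.(λ.0) (λ.0) (λ.0)) ((λ.0) (λ.0) (λ.0) ((λ.0) (λ.0) (λ.0)))
  [2] (λ.0 (λ.λ.0 1)) (λ.(λ.0) (λ.0) (λ.0)) ((λ.0) (λ.0) (λ.0) ((λ.0) (λ.0) (λ.0)))
  [3] (λ.(λ.0) (λ.0) (λ.0)) (λ.λ.0 1) ((λ.0) (λ.0) (λ.0) ((λ.0) (λ.0) (λ.0)))
  [4] (λ.0) (λ.0) (λ.0) ((λ.0) (λ.0) (λ.0) ((λ.0) (λ.0) (λ.0)))
  [5] (λ.0) (λ.0) ((λ.0) (λ.0) (λ.0) ((λ.0) (λ.0) (λ.0)))
  [6] (λ.0) ((λ.0) (λ.0) (λ.0) ((λ.0) (λ.0) (λ.0)))
  [7] (λ.0) (λ.0) (λ.0) ((λ.0) (λ.0) (λ.0))
  [8] (λ.0) (λ.0) ((λ.0) (λ.0) (λ.0))
  [9] (λ.0) ((λ.0) (λ.0) (λ.0))
  [10] (λ.0) (λ.0) (λ.0)
  [11] (λ.0) (λ.0)
  [12] λ.0

Answer: normal form = λ.0  (in 12 steps)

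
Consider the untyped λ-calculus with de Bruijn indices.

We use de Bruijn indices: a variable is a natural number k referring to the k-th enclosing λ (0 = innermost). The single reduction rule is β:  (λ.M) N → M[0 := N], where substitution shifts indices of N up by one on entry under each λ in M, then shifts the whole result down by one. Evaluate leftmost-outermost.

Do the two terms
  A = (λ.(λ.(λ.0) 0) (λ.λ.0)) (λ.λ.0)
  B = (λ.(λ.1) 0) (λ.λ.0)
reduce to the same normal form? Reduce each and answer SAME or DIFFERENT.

Answer: SAME — A ⇓ λ.λ.0, B ⇓ λ.λ.0

Reduction:
Term A:
  start: (λ.(λ.(λ.0) 0) (λ.λ.0)) (λ.λ.0)
  →1  (λ.(λ.0) 0) (λ.λ.0)
  →2  (λ.0) (λ.λ.0)
  →3  λ.λ.0

Term B:
  start: (λ.(λ.1) 0) (λ.λ.0)
  →1  (λ.λ.λ.0) (λ.λ.0)
  →2  λ.λ.0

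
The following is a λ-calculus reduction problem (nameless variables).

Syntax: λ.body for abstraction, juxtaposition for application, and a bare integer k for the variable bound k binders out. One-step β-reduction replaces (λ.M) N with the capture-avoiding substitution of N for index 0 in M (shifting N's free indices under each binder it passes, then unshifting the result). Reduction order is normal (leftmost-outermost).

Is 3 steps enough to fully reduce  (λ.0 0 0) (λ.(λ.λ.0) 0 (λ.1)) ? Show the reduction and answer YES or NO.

Answer: NO — after 3 steps the term is (λ.0) (λ.λ.(λ.λ.0) 0 (λ.1)) (λ.(λ.λ.0) 0 (λ.1)), not yet normal

Reduction:
  start: (λ.0 0 0) (λ.(λ.λ.0) 0 (λ.1))
  →1  (λ.(λ.λ.0) 0 (λ.1)) (λ.(λ.λ.0) 0 (λ.1)) (λ.(λ.λ.0) 0 (λ.1))
  →2  (λ.λ.0) (λ.(λ.λ.0) 0 (λ.1)) (λ.λ.(λ.λ.0) 0 (λ.1)) (λ.(λ.λ.0) 0 (λ.1))
  →3  (λ.0) (λ.λ.(λ.λ.0) 0 (λ.1)) (λ.(λ.λ.0) 0 (λ.1))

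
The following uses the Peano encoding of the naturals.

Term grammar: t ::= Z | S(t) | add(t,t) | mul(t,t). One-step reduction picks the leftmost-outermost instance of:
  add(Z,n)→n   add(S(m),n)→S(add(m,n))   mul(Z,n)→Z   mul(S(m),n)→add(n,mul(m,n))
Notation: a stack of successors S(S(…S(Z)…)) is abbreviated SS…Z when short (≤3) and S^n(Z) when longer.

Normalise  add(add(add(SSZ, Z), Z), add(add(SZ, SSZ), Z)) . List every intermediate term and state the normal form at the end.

Answer: normal form = S^5(Z)  (in 15 steps)

Reduction:
  start: add(add(add(SSZ, Z), Z), add(add(SZ, SSZ), Z))
  [1] add(add(S(add(SZ, Z)), Z), add(add(SZ, SSZ), Z))
  [2] add(S(add(add(SZ, Z), Z)), add(add(SZ, SSZ), Z))
  [3] S(add(add(add(SZ, Z), Z), add(add(SZ, SSZ), Z)))
  [4] S(add(add(S(add(Z, Z)), Z), add(add(SZ, SSZ), Z)))
  [5] S(add(S(add(add(Z, Z), Z)), add(add(SZ, SSZ), Z)))
  [6] S(S(add(add(add(Z, Z), Z), add(add(SZ, SSZ), Z))))
  [7] S(S(add(add(Z, Z), add(add(SZ, SSZ), Z))))
  [8] S(S(add(Z, add(add(SZ, SSZ), Z))))
  [9] S(S(add(add(SZ, SSZ), Z)))
  [10] S(S(add(S(add(Z, SSZ)), Z)))
  [11] S(S(S(add(add(Z, SSZ), Z))))
  [12] S(S(S(add(SSZ, Z))))
  [13] S(S(S(S(add(SZ, Z)))))
  [14] S(S(S(S(S(add(Z, Z))))))
  [15] S^5(Z)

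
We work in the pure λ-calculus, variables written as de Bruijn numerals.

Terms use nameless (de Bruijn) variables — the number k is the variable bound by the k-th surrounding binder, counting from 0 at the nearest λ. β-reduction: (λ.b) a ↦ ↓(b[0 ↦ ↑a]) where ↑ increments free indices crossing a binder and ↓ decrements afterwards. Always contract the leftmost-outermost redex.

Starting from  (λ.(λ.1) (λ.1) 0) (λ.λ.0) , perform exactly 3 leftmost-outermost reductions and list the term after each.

Answer: after 3 steps: λ.0

Derivation:
  start: (λ.(λ.1) (λ.1) 0) (λ.λ.0)
  →1  (λ.λ.λ.0) (λ.λ.λ.0) (λ.λ.0)
  →2  (λ.λ.0) (λ.λ.0)
  →3  λ.0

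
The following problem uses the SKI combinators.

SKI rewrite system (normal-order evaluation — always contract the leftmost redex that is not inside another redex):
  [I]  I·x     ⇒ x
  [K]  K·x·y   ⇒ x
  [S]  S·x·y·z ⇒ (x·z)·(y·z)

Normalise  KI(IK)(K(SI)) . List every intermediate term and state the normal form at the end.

Answer: normal form = K(SI)  (in 2 steps)

Working:
  start: KI(IK)(K(SI))
  step 1: I(K(SI))
  step 2: K(SI)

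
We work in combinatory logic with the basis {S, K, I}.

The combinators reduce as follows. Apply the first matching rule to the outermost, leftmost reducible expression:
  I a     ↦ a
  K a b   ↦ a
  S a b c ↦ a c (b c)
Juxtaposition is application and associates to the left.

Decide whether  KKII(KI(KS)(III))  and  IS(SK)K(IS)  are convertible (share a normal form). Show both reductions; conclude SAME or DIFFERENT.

Term A:
  start: KKII(KI(KS)(III))
  →1  KI(KI(KS)(III))
  →2  I

Term B:
  start: IS(SK)K(IS)
  →1  S(SK)K(IS)
  →2  SK(IS)(K(IS))
  →3  K(K(IS))(IS(K(IS)))
  →4  K(IS)
  →5  KS

Answer: DIFFERENT — A ⇓ I, B ⇓ KS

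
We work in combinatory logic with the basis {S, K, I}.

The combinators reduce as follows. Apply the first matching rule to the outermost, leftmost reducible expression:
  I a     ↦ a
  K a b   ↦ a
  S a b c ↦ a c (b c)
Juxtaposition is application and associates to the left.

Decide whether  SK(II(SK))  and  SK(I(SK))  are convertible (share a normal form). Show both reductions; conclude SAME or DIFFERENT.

Term A:
  start: SK(II(SK))
  [1] SK(I(SK))
  [2] SK(SK)

Term B:
  start: SK(I(SK))
  [1] SK(SK)

Answer: SAME — A ⇓ SK(SK), B ⇓ SK(SK)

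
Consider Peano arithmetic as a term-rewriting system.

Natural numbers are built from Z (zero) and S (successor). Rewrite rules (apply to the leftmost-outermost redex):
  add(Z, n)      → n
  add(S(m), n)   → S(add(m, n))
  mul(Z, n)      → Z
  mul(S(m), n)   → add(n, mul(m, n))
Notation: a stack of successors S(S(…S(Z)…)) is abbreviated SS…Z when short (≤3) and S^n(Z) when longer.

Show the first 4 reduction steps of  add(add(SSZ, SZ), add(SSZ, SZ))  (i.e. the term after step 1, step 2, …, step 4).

Answer: after 4 steps: S(S(add(add(Z, SZ), add(SSZ, SZ))))

Reduction:
  start: add(add(SSZ, SZ), add(SSZ, SZ))
  [1] add(S(add(SZ, SZ)), add(SSZ, SZ))
  [2] S(add(add(SZ, SZ), add(SSZ, SZ)))
  [3] S(add(S(add(Z, SZ)), add(SSZ, SZ)))
  [4] S(S(add(add(Z, SZ), add(SSZ, SZ))))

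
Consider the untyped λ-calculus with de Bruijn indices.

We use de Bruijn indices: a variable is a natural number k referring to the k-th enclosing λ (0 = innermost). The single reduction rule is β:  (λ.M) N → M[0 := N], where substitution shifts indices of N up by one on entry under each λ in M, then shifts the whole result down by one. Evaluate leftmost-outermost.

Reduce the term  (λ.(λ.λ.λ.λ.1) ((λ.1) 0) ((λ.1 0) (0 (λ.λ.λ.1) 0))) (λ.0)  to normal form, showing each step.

  start: (λ.(λ.λ.λ.λ.1) ((λ.1) 0) ((λ.1 0) (0 (λ.λ.λ.1) 0))) (λ.0)
  [1] (λ.λ.λ.λ.1) ((λ.λ.0) (λ.0)) ((λ.(λ.0) 0) ((λ.0) (λ.λ.λ.1) (λ.0)))
  [2] (λ.λ.λ.1) ((λ.(λ.0) 0) ((λ.0) (λ.λ.λ.1) (λ.0)))
  [3] λ.λ.1

Answer: normal form = λ.λ.1  (in 3 steps)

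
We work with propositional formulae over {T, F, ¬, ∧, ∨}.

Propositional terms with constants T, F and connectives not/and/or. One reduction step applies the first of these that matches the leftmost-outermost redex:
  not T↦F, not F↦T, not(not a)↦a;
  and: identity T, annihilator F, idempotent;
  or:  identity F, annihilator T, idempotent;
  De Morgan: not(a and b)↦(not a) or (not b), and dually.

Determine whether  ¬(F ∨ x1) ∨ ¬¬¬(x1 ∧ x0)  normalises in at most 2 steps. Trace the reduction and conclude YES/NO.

Answer: NO — after 2 steps the term is (T ∧ ¬x1) ∨ ¬¬¬(x1 ∧ x0), not yet normal

Derivation:
  start: ¬(F ∨ x1) ∨ ¬¬¬(x1 ∧ x0)
  [1] (¬F ∧ ¬x1) ∨ ¬¬¬(x1 ∧ x0)
  [2] (T ∧ ¬x1) ∨ ¬¬¬(x1 ∧ x0)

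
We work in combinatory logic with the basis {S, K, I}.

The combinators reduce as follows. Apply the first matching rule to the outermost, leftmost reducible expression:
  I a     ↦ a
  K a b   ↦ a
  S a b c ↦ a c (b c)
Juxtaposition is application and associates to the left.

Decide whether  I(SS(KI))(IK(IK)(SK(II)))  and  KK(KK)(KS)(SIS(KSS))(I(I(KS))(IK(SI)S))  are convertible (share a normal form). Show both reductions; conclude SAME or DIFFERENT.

Term A:
  start: I(SS(KI))(IK(IK)(SK(II)))
  step 1: SS(KI)(IK(IK)(SK(II)))
  step 2: S(IK(IK)(SK(II)))(KI(IK(IK)(SK(II))))
  step 3: S(K(IK)(SK(II)))(KI(IK(IK)(SK(II))))
  step 4: S(IK)(KI(IK(IK)(SK(II))))
  step 5: SK(KI(IK(IK)(SK(II))))
  step 6: SKI

Term B:
  start: KK(KK)(KS)(SIS(KSS))(I(I(KS))(IK(SI)S))
  step 1: K(KS)(SIS(KSS))(I(I(KS))(IK(SI)S))
  step 2: KS(I(I(KS))(IK(SI)S))
  step 3: S

Answer: DIFFERENT — A ⇓ SKI, B ⇓ S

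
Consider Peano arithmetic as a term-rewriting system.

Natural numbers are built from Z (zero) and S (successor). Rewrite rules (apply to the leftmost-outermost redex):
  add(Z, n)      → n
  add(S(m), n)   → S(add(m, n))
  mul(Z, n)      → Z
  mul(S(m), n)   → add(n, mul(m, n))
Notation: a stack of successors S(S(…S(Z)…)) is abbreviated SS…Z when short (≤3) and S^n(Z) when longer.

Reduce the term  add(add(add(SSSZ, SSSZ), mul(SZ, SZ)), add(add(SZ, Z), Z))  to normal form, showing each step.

Answer: normal form = S^8(Z)  (in 27 steps)

Derivation:
  start: add(add(add(SSSZ, SSSZ), mul(SZ, SZ)), add(add(SZ, Z), Z))
  [1] add(add(S(add(SSZ, SSSZ)), mul(SZ, SZ)), add(add(SZ, Z), Z))
  [2] add(S(add(add(SSZ, SSSZ), mul(SZ, SZ))), add(add(SZ, Z), Z))
  [3] S(add(add(add(SSZ, SSSZ), mul(SZ, SZ)), add(add(SZ, Z), Z)))
  [4] S(add(add(S(add(SZ, SSSZ)), mul(SZ, SZ)), add(add(SZ, Z), Z)))
  [5] S(add(S(add(add(SZ, SSSZ), mul(SZ, SZ))), add(add(SZ, Z), Z)))
  [6] S(S(add(add(add(SZ, SSSZ), mul(SZ, SZ)), add(add(SZ, Z), Z))))
  [7] S(S(add(add(S(add(Z, SSSZ)), mul(SZ, SZ)), add(add(SZ, Z), Z))))
  [8] S(S(add(S(add(add(Z, SSSZ), mul(SZ, SZ))), add(add(SZ, Z), Z))))
  [9] S(S(S(add(add(add(Z, SSSZ), mul(SZ, SZ)), add(add(SZ, Z), Z)))))
  [10] S(S(S(add(add(SSSZ, mul(SZ, SZ)), add(add(SZ, Z), Z)))))
  [11] S(S(S(add(S(add(SSZ, mul(SZ, SZ))), add(add(SZ, Z), Z)))))
  [12] S(S(S(S(add(add(SSZ, mul(SZ, SZ)), add(add(SZ, Z), Z))))))
  [13] S(S(S(S(add(S(add(SZ, mul(SZ, SZ))), add(add(SZ, Z), Z))))))
  [14] S(S(S(S(S(add(add(SZ, mul(SZ, SZ)), add(add(SZ, Z), Z)))))))
  [15] S(S(S(S(S(add(S(add(Z, mul(SZ, SZ))), add(add(SZ, Z), Z)))))))
  [16] S(S(S(S(S(S(add(add(Z, mul(SZ, SZ)), add(add(SZ, Z), Z))))))))
  [17] S(S(S(S(S(S(add(mul(SZ, SZ), add(add(SZ, Z), Z))))))))
  [18] S(S(S(S(S(S(add(add(SZ, mul(Z, SZ)), add(add(SZ, Z), Z))))))))
  [19] S(S(S(S(S(S(add(S(add(Z, mul(Z, SZ))), add(add(SZ, Z), Z))))))))
  [20] S(S(S(S(S(S(S(add(add(Z, mul(Z, SZ)), add(add(SZ, Z), Z)))))))))
  [21] S(S(S(S(S(S(S(add(mul(Z, SZ), add(add(SZ, Z), Z)))))))))
  [22] S(S(S(S(S(S(S(add(Z, add(add(SZ, Z), Z)))))))))
  [23] S(S(S(S(S(S(S(add(add(SZ, Z), Z))))))))
  [24] S(S(S(S(S(S(S(add(S(add(Z, Z)), Z))))))))
  [25] S(S(S(S(S(S(S(S(add(add(Z, Z), Z)))))))))
  [26] S(S(S(S(S(S(S(S(add(Z, Z)))))))))
  [27] S^8(Z)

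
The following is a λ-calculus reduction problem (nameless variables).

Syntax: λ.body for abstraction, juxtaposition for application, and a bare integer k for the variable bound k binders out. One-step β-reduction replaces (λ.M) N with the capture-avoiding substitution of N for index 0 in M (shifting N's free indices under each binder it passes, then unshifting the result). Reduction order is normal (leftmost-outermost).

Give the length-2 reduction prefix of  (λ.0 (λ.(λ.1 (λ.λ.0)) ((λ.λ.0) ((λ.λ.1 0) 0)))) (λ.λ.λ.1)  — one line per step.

Answer: after 2 steps: λ.λ.1

Derivation:
  start: (λ.0 (λ.(λ.1 (λ.λ.0)) ((λ.λ.0) ((λ.λ.1 0) 0)))) (λ.λ.λ.1)
  step 1: (λ.λ.λ.1) (λ.(λ.1 (λ.λ.0)) ((λ.λ.0) ((λ.λ.1 0) 0)))
  step 2: λ.λ.1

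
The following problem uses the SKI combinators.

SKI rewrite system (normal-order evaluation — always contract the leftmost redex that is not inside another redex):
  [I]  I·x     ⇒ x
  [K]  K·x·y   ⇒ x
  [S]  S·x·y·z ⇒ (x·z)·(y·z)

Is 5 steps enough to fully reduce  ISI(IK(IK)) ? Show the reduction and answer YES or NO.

  start: ISI(IK(IK))
  [1] SI(IK(IK))
  [2] SI(K(IK))
  [3] SI(KK)

Answer: YES — reaches normal form SI(KK) in 3 ≤ 5 steps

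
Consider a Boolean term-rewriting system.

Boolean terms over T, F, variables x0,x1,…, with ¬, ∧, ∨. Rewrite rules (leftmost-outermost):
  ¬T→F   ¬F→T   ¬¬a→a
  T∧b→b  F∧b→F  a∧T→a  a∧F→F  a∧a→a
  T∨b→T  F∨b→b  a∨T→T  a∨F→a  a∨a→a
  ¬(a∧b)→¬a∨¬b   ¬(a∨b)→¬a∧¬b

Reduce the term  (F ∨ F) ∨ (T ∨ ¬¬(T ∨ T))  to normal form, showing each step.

  start: (F ∨ F) ∨ (T ∨ ¬¬(T ∨ T))
  step 1: F ∨ (T ∨ ¬¬(T ∨ T))
  step 2: T ∨ ¬¬(T ∨ T)
  step 3: T

Answer: normal form = T  (in 3 steps)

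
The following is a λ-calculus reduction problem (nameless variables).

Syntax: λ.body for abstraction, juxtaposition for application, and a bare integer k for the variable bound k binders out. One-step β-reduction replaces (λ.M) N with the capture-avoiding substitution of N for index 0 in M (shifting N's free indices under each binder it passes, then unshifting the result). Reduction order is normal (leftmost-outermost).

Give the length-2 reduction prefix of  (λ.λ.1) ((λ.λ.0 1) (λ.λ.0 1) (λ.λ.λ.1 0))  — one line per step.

  start: (λ.λ.1) ((λ.λ.0 1) (λ.λ.0 1) (λ.λ.λ.1 0))
  [1] λ.(λ.λ.0 1) (λ.λ.0 1) (λ.λ.λ.1 0)
  [2] λ.(λ.0 (λ.λ.0 1)) (λ.λ.λ.1 0)

Answer: after 2 steps: λ.(λ.0 (λ.λ.0 1)) (λ.λ.λ.1 0)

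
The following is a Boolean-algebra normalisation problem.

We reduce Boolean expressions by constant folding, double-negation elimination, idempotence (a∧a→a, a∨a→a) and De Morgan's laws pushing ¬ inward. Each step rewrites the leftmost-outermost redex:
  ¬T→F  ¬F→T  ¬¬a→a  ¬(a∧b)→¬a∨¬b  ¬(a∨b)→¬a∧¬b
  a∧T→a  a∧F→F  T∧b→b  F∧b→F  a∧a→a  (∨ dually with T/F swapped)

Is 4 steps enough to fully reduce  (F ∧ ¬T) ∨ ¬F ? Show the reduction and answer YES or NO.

Answer: YES — reaches normal form T in 3 ≤ 4 steps

Working:
  start: (F ∧ ¬T) ∨ ¬F
  [1] F ∨ ¬F
  [2] ¬F
  [3] T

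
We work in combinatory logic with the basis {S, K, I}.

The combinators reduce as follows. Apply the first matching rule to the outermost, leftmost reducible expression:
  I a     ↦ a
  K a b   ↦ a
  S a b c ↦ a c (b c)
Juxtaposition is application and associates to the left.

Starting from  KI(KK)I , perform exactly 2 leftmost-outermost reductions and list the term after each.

Answer: after 2 steps: I

Reduction:
  start: KI(KK)I
  →1  II
  →2  I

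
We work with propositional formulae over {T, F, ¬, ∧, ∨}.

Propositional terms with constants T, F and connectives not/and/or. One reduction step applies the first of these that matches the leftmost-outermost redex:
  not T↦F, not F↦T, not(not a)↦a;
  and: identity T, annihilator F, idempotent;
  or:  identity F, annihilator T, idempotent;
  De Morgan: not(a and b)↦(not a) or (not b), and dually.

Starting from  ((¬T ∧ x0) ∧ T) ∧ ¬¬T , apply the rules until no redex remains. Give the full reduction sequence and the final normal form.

Answer: normal form = F  (in 4 steps)

Reduction:
  start: ((¬T ∧ x0) ∧ T) ∧ ¬¬T
  [1] (¬T ∧ x0) ∧ ¬¬T
  [2] (F ∧ x0) ∧ ¬¬T
  [3] F ∧ ¬¬T
  [4] F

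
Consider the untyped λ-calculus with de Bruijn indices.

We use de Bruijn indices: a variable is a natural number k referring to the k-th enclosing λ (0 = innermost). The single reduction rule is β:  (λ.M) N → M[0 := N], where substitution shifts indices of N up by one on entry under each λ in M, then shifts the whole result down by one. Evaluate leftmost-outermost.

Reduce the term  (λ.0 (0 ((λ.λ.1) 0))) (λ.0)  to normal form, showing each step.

  start: (λ.0 (0 ((λ.λ.1) 0))) (λ.0)
  →1  (λ.0) ((λ.0) ((λ.λ.1) (λ.0)))
  →2  (λ.0) ((λ.λ.1) (λ.0))
  →3  (λ.λ.1) (λ.0)
  →4  λ.λ.0

Answer: normal form = λ.λ.0  (in 4 steps)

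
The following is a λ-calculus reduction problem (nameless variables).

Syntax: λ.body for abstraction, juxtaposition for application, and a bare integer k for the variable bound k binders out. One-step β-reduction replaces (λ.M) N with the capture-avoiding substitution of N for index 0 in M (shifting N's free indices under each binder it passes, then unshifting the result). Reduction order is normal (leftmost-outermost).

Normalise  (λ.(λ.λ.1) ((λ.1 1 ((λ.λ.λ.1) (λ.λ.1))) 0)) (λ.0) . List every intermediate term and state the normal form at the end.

Answer: normal form = λ.λ.λ.1  (in 6 steps)

Working:
  start: (λ.(λ.λ.1) ((λ.1 1 ((λ.λ.λ.1) (λ.λ.1))) 0)) (λ.0)
  step 1: (λ.λ.1) ((λ.(λ.0) (λ.0) ((λ.λ.λ.1) (λ.λ.1))) (λ.0))
  step 2: λ.(λ.(λ.0) (λ.0) ((λ.λ.λ.1) (λ.λ.1))) (λ.0)
  step 3: λ.(λ.0) (λ.0) ((λ.λ.λ.1) (λ.λ.1))
  step 4: λ.(λ.0) ((λ.λ.λ.1) (λ.λ.1))
  step 5: λ.(λ.λ.λ.1) (λ.λ.1)
  step 6: λ.λ.λ.1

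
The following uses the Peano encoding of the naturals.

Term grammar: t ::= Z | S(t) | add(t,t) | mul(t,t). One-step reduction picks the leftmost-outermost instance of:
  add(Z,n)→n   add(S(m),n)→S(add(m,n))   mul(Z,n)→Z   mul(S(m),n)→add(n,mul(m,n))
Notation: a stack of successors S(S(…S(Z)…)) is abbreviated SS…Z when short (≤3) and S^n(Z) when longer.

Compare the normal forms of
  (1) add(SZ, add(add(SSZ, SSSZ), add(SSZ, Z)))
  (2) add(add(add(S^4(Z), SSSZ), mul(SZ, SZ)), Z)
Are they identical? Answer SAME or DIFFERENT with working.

Answer: SAME — A ⇓ S^8(Z), B ⇓ S^8(Z)

Reduction:
Term A:
  start: add(SZ, add(add(SSZ, SSSZ), add(SSZ, Z)))
  step 1: S(add(Z, add(add(SSZ, SSSZ), add(SSZ, Z))))
  step 2: S(add(add(SSZ, SSSZ), add(SSZ, Z)))
  step 3: S(add(S(add(SZ, SSSZ)), add(SSZ, Z)))
  step 4: S(S(add(add(SZ, SSSZ), add(SSZ, Z))))
  step 5: S(S(add(S(add(Z, SSSZ)), add(SSZ, Z))))
  step 6: S(S(S(add(add(Z, SSSZ), add(SSZ, Z)))))
  step 7: S(S(S(add(SSSZ, add(SSZ, Z)))))
  step 8: S(S(S(S(add(SSZ, add(SSZ, Z))))))
  step 9: S(S(S(S(S(add(SZ, add(SSZ, Z)))))))
  step 10: S(S(S(S(S(S(add(Z, add(SSZ, Z))))))))
  step 11: S(S(S(S(S(S(add(SSZ, Z)))))))
  step 12: S(S(S(S(S(S(S(add(SZ, Z))))))))
  step 13: S(S(S(S(S(S(S(S(add(Z, Z)))))))))
  step 14: S^8(Z)

Term B:
  start: add(add(add(S^4(Z), SSSZ), mul(SZ, SZ)), Z)
  step 1: add(add(S(add(SSSZ, SSSZ)), mul(SZ, SZ)), Z)
  step 2: add(S(add(add(SSSZ, SSSZ), mul(SZ, SZ))), Z)
  step 3: S(add(add(add(SSSZ, SSSZ), mul(SZ, SZ)), Z))
  step 4: S(add(add(S(add(SSZ, SSSZ)), mul(SZ, SZ)), Z))
  step 5: S(add(S(add(add(SSZ, SSSZ), mul(SZ, SZ))), Z))
  step 6: S(S(add(add(add(SSZ, SSSZ), mul(SZ, SZ)), Z)))
  step 7: S(S(add(add(S(add(SZ, SSSZ)), mul(SZ, SZ)), Z)))
  step 8: S(S(add(S(add(add(SZ, SSSZ), mul(SZ, SZ))), Z)))
  step 9: S(S(S(add(add(add(SZ, SSSZ), mul(SZ, SZ)), Z))))
  step 10: S(S(S(add(add(S(add(Z, SSSZ)), mul(SZ, SZ)), Z))))
  step 11: S(S(S(add(S(add(add(Z, SSSZ), mul(SZ, SZ))), Z))))
  step 12: S(S(S(S(add(add(add(Z, SSSZ), mul(SZ, SZ)), Z)))))
  step 13: S(S(S(S(add(add(SSSZ, mul(SZ, SZ)), Z)))))
  step 14: S(S(S(S(add(S(add(SSZ, mul(SZ, SZ))), Z)))))
  step 15: S(S(S(S(S(add(add(SSZ, mul(SZ, SZ)), Z))))))
  step 16: S(S(S(S(S(add(S(add(SZ, mul(SZ, SZ))), Z))))))
  step 17: S(S(S(S(S(S(add(add(SZ, mul(SZ, SZ)), Z)))))))
  step 18: S(S(S(S(S(S(add(S(add(Z, mul(SZ, SZ))), Z)))))))
  step 19: S(S(S(S(S(S(S(add(add(Z, mul(SZ, SZ)), Z))))))))
  step 20: S(S(S(S(S(S(S(add(mul(SZ, SZ), Z))))))))
  step 21: S(S(S(S(S(S(S(add(add(SZ, mul(Z, SZ)), Z))))))))
  step 22: S(S(S(S(S(S(S(add(S(add(Z, mul(Z, SZ))), Z))))))))
  step 23: S(S(S(S(S(S(S(S(add(add(Z, mul(Z, SZ)), Z)))))))))
  step 24: S(S(S(S(S(S(S(S(add(mul(Z, SZ), Z)))))))))
  step 25: S(S(S(S(S(S(S(S(add(Z, Z)))))))))
  step 26: S^8(Z)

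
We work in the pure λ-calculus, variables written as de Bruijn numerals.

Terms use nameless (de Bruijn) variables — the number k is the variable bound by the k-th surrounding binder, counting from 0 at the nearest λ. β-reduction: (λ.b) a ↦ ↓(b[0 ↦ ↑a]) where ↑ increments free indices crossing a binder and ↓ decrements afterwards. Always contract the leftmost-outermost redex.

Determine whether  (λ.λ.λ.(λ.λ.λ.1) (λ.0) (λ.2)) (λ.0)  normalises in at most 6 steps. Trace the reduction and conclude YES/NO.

  start: (λ.λ.λ.(λ.λ.λ.1) (λ.0) (λ.2)) (λ.0)
  [1] λ.λ.(λ.λ.λ.1) (λ.0) (λ.2)
  [2] λ.λ.(λ.λ.1) (λ.2)
  [3] λ.λ.λ.λ.3

Answer: YES — reaches normal form λ.λ.λ.λ.3 in 3 ≤ 6 steps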